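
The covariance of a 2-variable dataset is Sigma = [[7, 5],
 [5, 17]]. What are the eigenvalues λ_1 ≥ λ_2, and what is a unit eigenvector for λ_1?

Step 1 — characteristic polynomial of 2×2 Sigma:
  det(Sigma - λI) = λ² - trace · λ + det = 0.
  trace = 7 + 17 = 24, det = 7·17 - (5)² = 94.
Step 2 — discriminant:
  Δ = trace² - 4·det = 576 - 376 = 200.
Step 3 — eigenvalues:
  λ = (trace ± √Δ)/2 = (24 ± 14.1421)/2,
  λ_1 = 19.0711,  λ_2 = 4.9289.

Step 4 — unit eigenvector for λ_1: solve (Sigma - λ_1 I)v = 0. First row:
  (7 - 19.0711)·v_x + (5)·v_y = 0, i.e. (-12.0711)·v_x + (5)·v_y = 0,
  so v ∝ (b, λ_1 - a) = (5, 12.0711) = u.
  ||u|| = √((5)² + (12.0711)²) = √(170.7107) ≈ 13.0656,
  v_1 = u/||u|| ≈ (0.3827, 0.9239) (||v_1|| = 1).

λ_1 = 19.0711,  λ_2 = 4.9289;  v_1 ≈ (0.3827, 0.9239)


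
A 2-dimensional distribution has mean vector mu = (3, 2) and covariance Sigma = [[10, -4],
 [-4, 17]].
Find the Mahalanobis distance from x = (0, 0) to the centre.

Step 1 — centre the observation: (x - mu) = (-3, -2).

Step 2 — invert Sigma. det(Sigma) = 10·17 - (-4)² = 154.
  Sigma^{-1} = (1/det) · [[d, -b], [-b, a]] = [[0.1104, 0.026],
 [0.026, 0.0649]].

Step 3 — form the quadratic (x - mu)^T · Sigma^{-1} · (x - mu):
  Sigma^{-1} · (x - mu) = (-0.3831, -0.2078).
  (x - mu)^T · [Sigma^{-1} · (x - mu)] = (-3)·(-0.3831) + (-2)·(-0.2078) = 1.5649.

Step 4 — take square root: d = √(1.5649) ≈ 1.251.

d(x, mu) = √(1.5649) ≈ 1.251


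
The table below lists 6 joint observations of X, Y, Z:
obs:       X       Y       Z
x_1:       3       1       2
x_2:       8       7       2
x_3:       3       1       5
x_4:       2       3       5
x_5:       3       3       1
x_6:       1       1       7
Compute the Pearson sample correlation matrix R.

Step 1 — column means:
  mean(X) = (3 + 8 + 3 + 2 + 3 + 1) / 6 = 20/6 = 3.3333
  mean(Y) = (1 + 7 + 1 + 3 + 3 + 1) / 6 = 16/6 = 2.6667
  mean(Z) = (2 + 2 + 5 + 5 + 1 + 7) / 6 = 22/6 = 3.6667

Step 2 — sample variances and covariances s[i,j] = (1/(n-1)) · Σ_k (x_{k,i} - mean_i) · (x_{k,j} - mean_j), with n-1 = 5:
  s[X,X] = ((-0.3333)·(-0.3333) + (4.6667)·(4.6667) + (-0.3333)·(-0.3333) + (-1.3333)·(-1.3333) + (-0.3333)·(-0.3333) + (-2.3333)·(-2.3333)) / 5 = 29.3333/5 = 5.8667
  s[X,Y] = ((-0.3333)·(-1.6667) + (4.6667)·(4.3333) + (-0.3333)·(-1.6667) + (-1.3333)·(0.3333) + (-0.3333)·(0.3333) + (-2.3333)·(-1.6667)) / 5 = 24.6667/5 = 4.9333
  s[X,Z] = ((-0.3333)·(-1.6667) + (4.6667)·(-1.6667) + (-0.3333)·(1.3333) + (-1.3333)·(1.3333) + (-0.3333)·(-2.6667) + (-2.3333)·(3.3333)) / 5 = -16.3333/5 = -3.2667
  s[Y,Y] = ((-1.6667)·(-1.6667) + (4.3333)·(4.3333) + (-1.6667)·(-1.6667) + (0.3333)·(0.3333) + (0.3333)·(0.3333) + (-1.6667)·(-1.6667)) / 5 = 27.3333/5 = 5.4667
  s[Y,Z] = ((-1.6667)·(-1.6667) + (4.3333)·(-1.6667) + (-1.6667)·(1.3333) + (0.3333)·(1.3333) + (0.3333)·(-2.6667) + (-1.6667)·(3.3333)) / 5 = -12.6667/5 = -2.5333
  s[Z,Z] = ((-1.6667)·(-1.6667) + (-1.6667)·(-1.6667) + (1.3333)·(1.3333) + (1.3333)·(1.3333) + (-2.6667)·(-2.6667) + (3.3333)·(3.3333)) / 5 = 27.3333/5 = 5.4667
  Sample standard deviations s_i = √(s[i,i]):
  s(X) = √(5.8667) = 2.4221
  s(Y) = √(5.4667) = 2.3381
  s(Z) = √(5.4667) = 2.3381

Step 3 — r_{ij} = s_{ij} / (s_i · s_j):
  r[X,X] = 1 (diagonal).
  r[X,Y] = 4.9333 / (2.4221 · 2.3381) = 4.9333 / 5.6631 = 0.8711
  r[X,Z] = -3.2667 / (2.4221 · 2.3381) = -3.2667 / 5.6631 = -0.5768
  r[Y,Y] = 1 (diagonal).
  r[Y,Z] = -2.5333 / (2.3381 · 2.3381) = -2.5333 / 5.4667 = -0.4634
  r[Z,Z] = 1 (diagonal).

R is symmetric with unit diagonal. Assembling:

R = [[1, 0.8711, -0.5768],
 [0.8711, 1, -0.4634],
 [-0.5768, -0.4634, 1]]


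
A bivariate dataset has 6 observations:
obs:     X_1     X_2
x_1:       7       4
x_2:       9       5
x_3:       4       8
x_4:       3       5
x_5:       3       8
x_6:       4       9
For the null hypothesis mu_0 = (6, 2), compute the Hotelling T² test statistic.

Step 1 — sample mean vector:
  mean(X_1) = (7 + 9 + 4 + 3 + 3 + 4) / 6 = 30/6 = 5
  mean(X_2) = (4 + 5 + 8 + 5 + 8 + 9) / 6 = 39/6 = 6.5
  x̄ = (5, 6.5),  deviation x̄ - mu_0 = (5, 6.5) - (6, 2) = (-1, 4.5).

Step 2 — sample covariance matrix, S[i,j] = (1/(n-1)) · Σ_k (x_{k,i} - mean_i) · (x_{k,j} - mean_j), divisor n-1 = 5:
  S[X_1,X_1] = ((2)·(2) + (4)·(4) + (-1)·(-1) + (-2)·(-2) + (-2)·(-2) + (-1)·(-1)) / 5 = 30/5 = 6
  S[X_1,X_2] = ((2)·(-2.5) + (4)·(-1.5) + (-1)·(1.5) + (-2)·(-1.5) + (-2)·(1.5) + (-1)·(2.5)) / 5 = -15/5 = -3
  S[X_2,X_2] = ((-2.5)·(-2.5) + (-1.5)·(-1.5) + (1.5)·(1.5) + (-1.5)·(-1.5) + (1.5)·(1.5) + (2.5)·(2.5)) / 5 = 21.5/5 = 4.3
  S = [[6, -3],
 [-3, 4.3]].

Step 3 — invert S. det(S) = 6·4.3 - (-3)² = 16.8.
  S^{-1} = (1/det) · [[d, -b], [-b, a]] = [[0.256, 0.1786],
 [0.1786, 0.3571]].

Step 4 — quadratic form (x̄ - mu_0)^T · S^{-1} · (x̄ - mu_0):
  S^{-1} · (x̄ - mu_0) = (0.5476, 1.4286),
  (x̄ - mu_0)^T · [...] = (-1)·(0.5476) + (4.5)·(1.4286) = 5.881.

Step 5 — scale by n: T² = 6 · 5.881 = 35.2857.

T² ≈ 35.2857


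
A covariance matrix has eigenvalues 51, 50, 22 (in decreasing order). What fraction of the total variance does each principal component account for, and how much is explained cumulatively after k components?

Step 1 — total variance = trace(Sigma) = Σ λ_i = 51 + 50 + 22 = 123.

Step 2 — fraction explained by component i = λ_i / Σ λ:
  PC1: 51/123 = 0.4146
  PC2: 50/123 = 0.4065
  PC3: 22/123 = 0.1789

Step 3 — cumulative fraction after k components = (λ_1 + ... + λ_k) / Σ λ:
  k = 1: 51/123 = 0.4146
  k = 2: (51 + 50)/123 = 101/123 = 0.8211
  k = 3: (51 + 50 + 22)/123 = 123/123 = 1

Summary (fraction, with percent):

explained: PC1 0.4146 (41.46%), PC2 0.4065 (40.65%), PC3 0.1789 (17.89%);  cumulative: 0.4146, 0.8211, 1


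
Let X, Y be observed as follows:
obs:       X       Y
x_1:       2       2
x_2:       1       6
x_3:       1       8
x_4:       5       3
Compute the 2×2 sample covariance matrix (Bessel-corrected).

Step 1 — column means:
  mean(X) = (2 + 1 + 1 + 5) / 4 = 9/4 = 2.25
  mean(Y) = (2 + 6 + 8 + 3) / 4 = 19/4 = 4.75

Step 2 — sample covariance S[i,j] = (1/(n-1)) · Σ_k (x_{k,i} - mean_i) · (x_{k,j} - mean_j), with n-1 = 3.
  S[X,X] = ((-0.25)·(-0.25) + (-1.25)·(-1.25) + (-1.25)·(-1.25) + (2.75)·(2.75)) / 3 = 10.75/3 = 3.5833
  S[X,Y] = ((-0.25)·(-2.75) + (-1.25)·(1.25) + (-1.25)·(3.25) + (2.75)·(-1.75)) / 3 = -9.75/3 = -3.25
  S[Y,Y] = ((-2.75)·(-2.75) + (1.25)·(1.25) + (3.25)·(3.25) + (-1.75)·(-1.75)) / 3 = 22.75/3 = 7.5833

S is symmetric (S[j,i] = S[i,j]). Assembling:

S = [[3.5833, -3.25],
 [-3.25, 7.5833]]


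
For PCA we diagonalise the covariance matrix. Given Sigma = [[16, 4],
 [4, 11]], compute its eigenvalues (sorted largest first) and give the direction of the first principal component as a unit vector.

Step 1 — characteristic polynomial of 2×2 Sigma:
  det(Sigma - λI) = λ² - trace · λ + det = 0.
  trace = 16 + 11 = 27, det = 16·11 - (4)² = 160.
Step 2 — discriminant:
  Δ = trace² - 4·det = 729 - 640 = 89.
Step 3 — eigenvalues:
  λ = (trace ± √Δ)/2 = (27 ± 9.434)/2,
  λ_1 = 18.217,  λ_2 = 8.783.

Step 4 — unit eigenvector for λ_1: solve (Sigma - λ_1 I)v = 0. First row:
  (16 - 18.217)·v_x + (4)·v_y = 0, i.e. (-2.217)·v_x + (4)·v_y = 0,
  so v ∝ (b, λ_1 - a) = (4, 2.217) = u.
  ||u|| = √((4)² + (2.217)²) = √(20.915) ≈ 4.5733,
  v_1 = u/||u|| ≈ (0.8746, 0.4848) (||v_1|| = 1).

λ_1 = 18.217,  λ_2 = 8.783;  v_1 ≈ (0.8746, 0.4848)


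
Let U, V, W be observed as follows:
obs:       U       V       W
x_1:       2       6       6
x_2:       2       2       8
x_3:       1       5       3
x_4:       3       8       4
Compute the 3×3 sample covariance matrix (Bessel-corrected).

Step 1 — column means:
  mean(U) = (2 + 2 + 1 + 3) / 4 = 8/4 = 2
  mean(V) = (6 + 2 + 5 + 8) / 4 = 21/4 = 5.25
  mean(W) = (6 + 8 + 3 + 4) / 4 = 21/4 = 5.25

Step 2 — sample covariance S[i,j] = (1/(n-1)) · Σ_k (x_{k,i} - mean_i) · (x_{k,j} - mean_j), with n-1 = 3.
  S[U,U] = ((0)·(0) + (0)·(0) + (-1)·(-1) + (1)·(1)) / 3 = 2/3 = 0.6667
  S[U,V] = ((0)·(0.75) + (0)·(-3.25) + (-1)·(-0.25) + (1)·(2.75)) / 3 = 3/3 = 1
  S[U,W] = ((0)·(0.75) + (0)·(2.75) + (-1)·(-2.25) + (1)·(-1.25)) / 3 = 1/3 = 0.3333
  S[V,V] = ((0.75)·(0.75) + (-3.25)·(-3.25) + (-0.25)·(-0.25) + (2.75)·(2.75)) / 3 = 18.75/3 = 6.25
  S[V,W] = ((0.75)·(0.75) + (-3.25)·(2.75) + (-0.25)·(-2.25) + (2.75)·(-1.25)) / 3 = -11.25/3 = -3.75
  S[W,W] = ((0.75)·(0.75) + (2.75)·(2.75) + (-2.25)·(-2.25) + (-1.25)·(-1.25)) / 3 = 14.75/3 = 4.9167

S is symmetric (S[j,i] = S[i,j]). Assembling:

S = [[0.6667, 1, 0.3333],
 [1, 6.25, -3.75],
 [0.3333, -3.75, 4.9167]]


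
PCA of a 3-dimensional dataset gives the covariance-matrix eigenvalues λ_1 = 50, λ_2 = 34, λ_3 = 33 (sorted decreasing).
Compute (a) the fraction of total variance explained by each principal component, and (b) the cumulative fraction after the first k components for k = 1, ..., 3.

Step 1 — total variance = trace(Sigma) = Σ λ_i = 50 + 34 + 33 = 117.

Step 2 — fraction explained by component i = λ_i / Σ λ:
  PC1: 50/117 = 0.4274
  PC2: 34/117 = 0.2906
  PC3: 33/117 = 0.2821

Step 3 — cumulative fraction after k components = (λ_1 + ... + λ_k) / Σ λ:
  k = 1: 50/117 = 0.4274
  k = 2: (50 + 34)/117 = 84/117 = 0.7179
  k = 3: (50 + 34 + 33)/117 = 117/117 = 1

Summary (fraction, with percent):

explained: PC1 0.4274 (42.74%), PC2 0.2906 (29.06%), PC3 0.2821 (28.21%);  cumulative: 0.4274, 0.7179, 1


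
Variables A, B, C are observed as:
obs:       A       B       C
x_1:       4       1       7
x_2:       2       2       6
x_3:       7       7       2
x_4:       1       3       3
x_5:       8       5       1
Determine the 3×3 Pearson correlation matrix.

Step 1 — column means:
  mean(A) = (4 + 2 + 7 + 1 + 8) / 5 = 22/5 = 4.4
  mean(B) = (1 + 2 + 7 + 3 + 5) / 5 = 18/5 = 3.6
  mean(C) = (7 + 6 + 2 + 3 + 1) / 5 = 19/5 = 3.8

Step 2 — sample variances and covariances s[i,j] = (1/(n-1)) · Σ_k (x_{k,i} - mean_i) · (x_{k,j} - mean_j), with n-1 = 4:
  s[A,A] = ((-0.4)·(-0.4) + (-2.4)·(-2.4) + (2.6)·(2.6) + (-3.4)·(-3.4) + (3.6)·(3.6)) / 4 = 37.2/4 = 9.3
  s[A,B] = ((-0.4)·(-2.6) + (-2.4)·(-1.6) + (2.6)·(3.4) + (-3.4)·(-0.6) + (3.6)·(1.4)) / 4 = 20.8/4 = 5.2
  s[A,C] = ((-0.4)·(3.2) + (-2.4)·(2.2) + (2.6)·(-1.8) + (-3.4)·(-0.8) + (3.6)·(-2.8)) / 4 = -18.6/4 = -4.65
  s[B,B] = ((-2.6)·(-2.6) + (-1.6)·(-1.6) + (3.4)·(3.4) + (-0.6)·(-0.6) + (1.4)·(1.4)) / 4 = 23.2/4 = 5.8
  s[B,C] = ((-2.6)·(3.2) + (-1.6)·(2.2) + (3.4)·(-1.8) + (-0.6)·(-0.8) + (1.4)·(-2.8)) / 4 = -21.4/4 = -5.35
  s[C,C] = ((3.2)·(3.2) + (2.2)·(2.2) + (-1.8)·(-1.8) + (-0.8)·(-0.8) + (-2.8)·(-2.8)) / 4 = 26.8/4 = 6.7
  Sample standard deviations s_i = √(s[i,i]):
  s(A) = √(9.3) = 3.0496
  s(B) = √(5.8) = 2.4083
  s(C) = √(6.7) = 2.5884

Step 3 — r_{ij} = s_{ij} / (s_i · s_j):
  r[A,A] = 1 (diagonal).
  r[A,B] = 5.2 / (3.0496 · 2.4083) = 5.2 / 7.3444 = 0.708
  r[A,C] = -4.65 / (3.0496 · 2.5884) = -4.65 / 7.8937 = -0.5891
  r[B,B] = 1 (diagonal).
  r[B,C] = -5.35 / (2.4083 · 2.5884) = -5.35 / 6.2338 = -0.8582
  r[C,C] = 1 (diagonal).

R is symmetric with unit diagonal. Assembling:

R = [[1, 0.708, -0.5891],
 [0.708, 1, -0.8582],
 [-0.5891, -0.8582, 1]]


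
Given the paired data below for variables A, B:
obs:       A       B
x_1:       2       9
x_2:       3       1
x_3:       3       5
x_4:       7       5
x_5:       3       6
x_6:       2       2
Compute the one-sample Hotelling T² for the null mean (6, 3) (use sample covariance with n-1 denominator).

Step 1 — sample mean vector:
  mean(A) = (2 + 3 + 3 + 7 + 3 + 2) / 6 = 20/6 = 3.3333
  mean(B) = (9 + 1 + 5 + 5 + 6 + 2) / 6 = 28/6 = 4.6667
  x̄ = (3.3333, 4.6667),  deviation x̄ - mu_0 = (3.3333, 4.6667) - (6, 3) = (-2.6667, 1.6667).

Step 2 — sample covariance matrix, S[i,j] = (1/(n-1)) · Σ_k (x_{k,i} - mean_i) · (x_{k,j} - mean_j), divisor n-1 = 5:
  S[A,A] = ((-1.3333)·(-1.3333) + (-0.3333)·(-0.3333) + (-0.3333)·(-0.3333) + (3.6667)·(3.6667) + (-0.3333)·(-0.3333) + (-1.3333)·(-1.3333)) / 5 = 17.3333/5 = 3.4667
  S[A,B] = ((-1.3333)·(4.3333) + (-0.3333)·(-3.6667) + (-0.3333)·(0.3333) + (3.6667)·(0.3333) + (-0.3333)·(1.3333) + (-1.3333)·(-2.6667)) / 5 = -0.3333/5 = -0.0667
  S[B,B] = ((4.3333)·(4.3333) + (-3.6667)·(-3.6667) + (0.3333)·(0.3333) + (0.3333)·(0.3333) + (1.3333)·(1.3333) + (-2.6667)·(-2.6667)) / 5 = 41.3333/5 = 8.2667
  S = [[3.4667, -0.0667],
 [-0.0667, 8.2667]].

Step 3 — invert S. det(S) = 3.4667·8.2667 - (-0.0667)² = 28.6533.
  S^{-1} = (1/det) · [[d, -b], [-b, a]] = [[0.2885, 0.0023],
 [0.0023, 0.121]].

Step 4 — quadratic form (x̄ - mu_0)^T · S^{-1} · (x̄ - mu_0):
  S^{-1} · (x̄ - mu_0) = (-0.7655, 0.1954),
  (x̄ - mu_0)^T · [...] = (-2.6667)·(-0.7655) + (1.6667)·(0.1954) = 2.367.

Step 5 — scale by n: T² = 6 · 2.367 = 14.202.

T² ≈ 14.202


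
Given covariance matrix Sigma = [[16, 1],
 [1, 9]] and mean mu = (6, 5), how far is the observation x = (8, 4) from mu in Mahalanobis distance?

Step 1 — centre the observation: (x - mu) = (2, -1).

Step 2 — invert Sigma. det(Sigma) = 16·9 - (1)² = 143.
  Sigma^{-1} = (1/det) · [[d, -b], [-b, a]] = [[0.0629, -0.007],
 [-0.007, 0.1119]].

Step 3 — form the quadratic (x - mu)^T · Sigma^{-1} · (x - mu):
  Sigma^{-1} · (x - mu) = (0.1329, -0.1259).
  (x - mu)^T · [Sigma^{-1} · (x - mu)] = (2)·(0.1329) + (-1)·(-0.1259) = 0.3916.

Step 4 — take square root: d = √(0.3916) ≈ 0.6258.

d(x, mu) = √(0.3916) ≈ 0.6258


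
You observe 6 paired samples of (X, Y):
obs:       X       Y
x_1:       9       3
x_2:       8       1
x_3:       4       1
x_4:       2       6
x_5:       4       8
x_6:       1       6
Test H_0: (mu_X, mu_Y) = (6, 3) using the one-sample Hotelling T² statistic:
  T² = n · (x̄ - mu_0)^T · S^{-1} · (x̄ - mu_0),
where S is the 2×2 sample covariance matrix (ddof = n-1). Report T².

Step 1 — sample mean vector:
  mean(X) = (9 + 8 + 4 + 2 + 4 + 1) / 6 = 28/6 = 4.6667
  mean(Y) = (3 + 1 + 1 + 6 + 8 + 6) / 6 = 25/6 = 4.1667
  x̄ = (4.6667, 4.1667),  deviation x̄ - mu_0 = (4.6667, 4.1667) - (6, 3) = (-1.3333, 1.1667).

Step 2 — sample covariance matrix, S[i,j] = (1/(n-1)) · Σ_k (x_{k,i} - mean_i) · (x_{k,j} - mean_j), divisor n-1 = 5:
  S[X,X] = ((4.3333)·(4.3333) + (3.3333)·(3.3333) + (-0.6667)·(-0.6667) + (-2.6667)·(-2.6667) + (-0.6667)·(-0.6667) + (-3.6667)·(-3.6667)) / 5 = 51.3333/5 = 10.2667
  S[X,Y] = ((4.3333)·(-1.1667) + (3.3333)·(-3.1667) + (-0.6667)·(-3.1667) + (-2.6667)·(1.8333) + (-0.6667)·(3.8333) + (-3.6667)·(1.8333)) / 5 = -27.6667/5 = -5.5333
  S[Y,Y] = ((-1.1667)·(-1.1667) + (-3.1667)·(-3.1667) + (-3.1667)·(-3.1667) + (1.8333)·(1.8333) + (3.8333)·(3.8333) + (1.8333)·(1.8333)) / 5 = 42.8333/5 = 8.5667
  S = [[10.2667, -5.5333],
 [-5.5333, 8.5667]].

Step 3 — invert S. det(S) = 10.2667·8.5667 - (-5.5333)² = 57.3333.
  S^{-1} = (1/det) · [[d, -b], [-b, a]] = [[0.1494, 0.0965],
 [0.0965, 0.1791]].

Step 4 — quadratic form (x̄ - mu_0)^T · S^{-1} · (x̄ - mu_0):
  S^{-1} · (x̄ - mu_0) = (-0.0866, 0.0802),
  (x̄ - mu_0)^T · [...] = (-1.3333)·(-0.0866) + (1.1667)·(0.0802) = 0.2091.

Step 5 — scale by n: T² = 6 · 0.2091 = 1.2547.

T² ≈ 1.2547


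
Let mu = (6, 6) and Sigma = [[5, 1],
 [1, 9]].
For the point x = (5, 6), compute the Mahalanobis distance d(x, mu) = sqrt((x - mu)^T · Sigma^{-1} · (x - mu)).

Step 1 — centre the observation: (x - mu) = (-1, 0).

Step 2 — invert Sigma. det(Sigma) = 5·9 - (1)² = 44.
  Sigma^{-1} = (1/det) · [[d, -b], [-b, a]] = [[0.2045, -0.0227],
 [-0.0227, 0.1136]].

Step 3 — form the quadratic (x - mu)^T · Sigma^{-1} · (x - mu):
  Sigma^{-1} · (x - mu) = (-0.2045, 0.0227).
  (x - mu)^T · [Sigma^{-1} · (x - mu)] = (-1)·(-0.2045) + (0)·(0.0227) = 0.2045.

Step 4 — take square root: d = √(0.2045) ≈ 0.4523.

d(x, mu) = √(0.2045) ≈ 0.4523


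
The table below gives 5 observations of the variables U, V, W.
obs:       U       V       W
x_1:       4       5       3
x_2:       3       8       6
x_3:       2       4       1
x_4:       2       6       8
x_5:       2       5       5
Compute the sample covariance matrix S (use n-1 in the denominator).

Step 1 — column means:
  mean(U) = (4 + 3 + 2 + 2 + 2) / 5 = 13/5 = 2.6
  mean(V) = (5 + 8 + 4 + 6 + 5) / 5 = 28/5 = 5.6
  mean(W) = (3 + 6 + 1 + 8 + 5) / 5 = 23/5 = 4.6

Step 2 — sample covariance S[i,j] = (1/(n-1)) · Σ_k (x_{k,i} - mean_i) · (x_{k,j} - mean_j), with n-1 = 4.
  S[U,U] = ((1.4)·(1.4) + (0.4)·(0.4) + (-0.6)·(-0.6) + (-0.6)·(-0.6) + (-0.6)·(-0.6)) / 4 = 3.2/4 = 0.8
  S[U,V] = ((1.4)·(-0.6) + (0.4)·(2.4) + (-0.6)·(-1.6) + (-0.6)·(0.4) + (-0.6)·(-0.6)) / 4 = 1.2/4 = 0.3
  S[U,W] = ((1.4)·(-1.6) + (0.4)·(1.4) + (-0.6)·(-3.6) + (-0.6)·(3.4) + (-0.6)·(0.4)) / 4 = -1.8/4 = -0.45
  S[V,V] = ((-0.6)·(-0.6) + (2.4)·(2.4) + (-1.6)·(-1.6) + (0.4)·(0.4) + (-0.6)·(-0.6)) / 4 = 9.2/4 = 2.3
  S[V,W] = ((-0.6)·(-1.6) + (2.4)·(1.4) + (-1.6)·(-3.6) + (0.4)·(3.4) + (-0.6)·(0.4)) / 4 = 11.2/4 = 2.8
  S[W,W] = ((-1.6)·(-1.6) + (1.4)·(1.4) + (-3.6)·(-3.6) + (3.4)·(3.4) + (0.4)·(0.4)) / 4 = 29.2/4 = 7.3

S is symmetric (S[j,i] = S[i,j]). Assembling:

S = [[0.8, 0.3, -0.45],
 [0.3, 2.3, 2.8],
 [-0.45, 2.8, 7.3]]


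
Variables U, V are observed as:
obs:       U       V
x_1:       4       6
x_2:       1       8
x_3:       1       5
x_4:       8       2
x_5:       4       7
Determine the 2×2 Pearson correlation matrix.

Step 1 — column means:
  mean(U) = (4 + 1 + 1 + 8 + 4) / 5 = 18/5 = 3.6
  mean(V) = (6 + 8 + 5 + 2 + 7) / 5 = 28/5 = 5.6

Step 2 — sample variances and covariances s[i,j] = (1/(n-1)) · Σ_k (x_{k,i} - mean_i) · (x_{k,j} - mean_j), with n-1 = 4:
  s[U,U] = ((0.4)·(0.4) + (-2.6)·(-2.6) + (-2.6)·(-2.6) + (4.4)·(4.4) + (0.4)·(0.4)) / 4 = 33.2/4 = 8.3
  s[U,V] = ((0.4)·(0.4) + (-2.6)·(2.4) + (-2.6)·(-0.6) + (4.4)·(-3.6) + (0.4)·(1.4)) / 4 = -19.8/4 = -4.95
  s[V,V] = ((0.4)·(0.4) + (2.4)·(2.4) + (-0.6)·(-0.6) + (-3.6)·(-3.6) + (1.4)·(1.4)) / 4 = 21.2/4 = 5.3
  Sample standard deviations s_i = √(s[i,i]):
  s(U) = √(8.3) = 2.881
  s(V) = √(5.3) = 2.3022

Step 3 — r_{ij} = s_{ij} / (s_i · s_j):
  r[U,U] = 1 (diagonal).
  r[U,V] = -4.95 / (2.881 · 2.3022) = -4.95 / 6.6325 = -0.7463
  r[V,V] = 1 (diagonal).

R is symmetric with unit diagonal. Assembling:

R = [[1, -0.7463],
 [-0.7463, 1]]


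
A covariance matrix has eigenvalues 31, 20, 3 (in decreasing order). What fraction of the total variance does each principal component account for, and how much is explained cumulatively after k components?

Step 1 — total variance = trace(Sigma) = Σ λ_i = 31 + 20 + 3 = 54.

Step 2 — fraction explained by component i = λ_i / Σ λ:
  PC1: 31/54 = 0.5741
  PC2: 20/54 = 0.3704
  PC3: 3/54 = 0.0556

Step 3 — cumulative fraction after k components = (λ_1 + ... + λ_k) / Σ λ:
  k = 1: 31/54 = 0.5741
  k = 2: (31 + 20)/54 = 51/54 = 0.9444
  k = 3: (31 + 20 + 3)/54 = 54/54 = 1

Summary (fraction, with percent):

explained: PC1 0.5741 (57.41%), PC2 0.3704 (37.04%), PC3 0.0556 (5.56%);  cumulative: 0.5741, 0.9444, 1


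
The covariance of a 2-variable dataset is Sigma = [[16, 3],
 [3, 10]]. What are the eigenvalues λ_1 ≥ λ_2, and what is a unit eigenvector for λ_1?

Step 1 — characteristic polynomial of 2×2 Sigma:
  det(Sigma - λI) = λ² - trace · λ + det = 0.
  trace = 16 + 10 = 26, det = 16·10 - (3)² = 151.
Step 2 — discriminant:
  Δ = trace² - 4·det = 676 - 604 = 72.
Step 3 — eigenvalues:
  λ = (trace ± √Δ)/2 = (26 ± 8.4853)/2,
  λ_1 = 17.2426,  λ_2 = 8.7574.

Step 4 — unit eigenvector for λ_1: solve (Sigma - λ_1 I)v = 0. First row:
  (16 - 17.2426)·v_x + (3)·v_y = 0, i.e. (-1.2426)·v_x + (3)·v_y = 0,
  so v ∝ (b, λ_1 - a) = (3, 1.2426) = u.
  ||u|| = √((3)² + (1.2426)²) = √(10.5442) ≈ 3.2472,
  v_1 = u/||u|| ≈ (0.9239, 0.3827) (||v_1|| = 1).

λ_1 = 17.2426,  λ_2 = 8.7574;  v_1 ≈ (0.9239, 0.3827)


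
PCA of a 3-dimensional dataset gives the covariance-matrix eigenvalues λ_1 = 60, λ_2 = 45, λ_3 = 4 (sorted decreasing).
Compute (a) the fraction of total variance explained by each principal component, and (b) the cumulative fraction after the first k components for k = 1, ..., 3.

Step 1 — total variance = trace(Sigma) = Σ λ_i = 60 + 45 + 4 = 109.

Step 2 — fraction explained by component i = λ_i / Σ λ:
  PC1: 60/109 = 0.5505
  PC2: 45/109 = 0.4128
  PC3: 4/109 = 0.0367

Step 3 — cumulative fraction after k components = (λ_1 + ... + λ_k) / Σ λ:
  k = 1: 60/109 = 0.5505
  k = 2: (60 + 45)/109 = 105/109 = 0.9633
  k = 3: (60 + 45 + 4)/109 = 109/109 = 1

Summary (fraction, with percent):

explained: PC1 0.5505 (55.05%), PC2 0.4128 (41.28%), PC3 0.0367 (3.67%);  cumulative: 0.5505, 0.9633, 1


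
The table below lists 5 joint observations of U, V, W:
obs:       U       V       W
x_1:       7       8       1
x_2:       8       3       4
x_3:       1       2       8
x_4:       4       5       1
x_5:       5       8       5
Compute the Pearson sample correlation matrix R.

Step 1 — column means:
  mean(U) = (7 + 8 + 1 + 4 + 5) / 5 = 25/5 = 5
  mean(V) = (8 + 3 + 2 + 5 + 8) / 5 = 26/5 = 5.2
  mean(W) = (1 + 4 + 8 + 1 + 5) / 5 = 19/5 = 3.8

Step 2 — sample variances and covariances s[i,j] = (1/(n-1)) · Σ_k (x_{k,i} - mean_i) · (x_{k,j} - mean_j), with n-1 = 4:
  s[U,U] = ((2)·(2) + (3)·(3) + (-4)·(-4) + (-1)·(-1) + (0)·(0)) / 4 = 30/4 = 7.5
  s[U,V] = ((2)·(2.8) + (3)·(-2.2) + (-4)·(-3.2) + (-1)·(-0.2) + (0)·(2.8)) / 4 = 12/4 = 3
  s[U,W] = ((2)·(-2.8) + (3)·(0.2) + (-4)·(4.2) + (-1)·(-2.8) + (0)·(1.2)) / 4 = -19/4 = -4.75
  s[V,V] = ((2.8)·(2.8) + (-2.2)·(-2.2) + (-3.2)·(-3.2) + (-0.2)·(-0.2) + (2.8)·(2.8)) / 4 = 30.8/4 = 7.7
  s[V,W] = ((2.8)·(-2.8) + (-2.2)·(0.2) + (-3.2)·(4.2) + (-0.2)·(-2.8) + (2.8)·(1.2)) / 4 = -17.8/4 = -4.45
  s[W,W] = ((-2.8)·(-2.8) + (0.2)·(0.2) + (4.2)·(4.2) + (-2.8)·(-2.8) + (1.2)·(1.2)) / 4 = 34.8/4 = 8.7
  Sample standard deviations s_i = √(s[i,i]):
  s(U) = √(7.5) = 2.7386
  s(V) = √(7.7) = 2.7749
  s(W) = √(8.7) = 2.9496

Step 3 — r_{ij} = s_{ij} / (s_i · s_j):
  r[U,U] = 1 (diagonal).
  r[U,V] = 3 / (2.7386 · 2.7749) = 3 / 7.5993 = 0.3948
  r[U,W] = -4.75 / (2.7386 · 2.9496) = -4.75 / 8.0777 = -0.588
  r[V,V] = 1 (diagonal).
  r[V,W] = -4.45 / (2.7749 · 2.9496) = -4.45 / 8.1847 = -0.5437
  r[W,W] = 1 (diagonal).

R is symmetric with unit diagonal. Assembling:

R = [[1, 0.3948, -0.588],
 [0.3948, 1, -0.5437],
 [-0.588, -0.5437, 1]]


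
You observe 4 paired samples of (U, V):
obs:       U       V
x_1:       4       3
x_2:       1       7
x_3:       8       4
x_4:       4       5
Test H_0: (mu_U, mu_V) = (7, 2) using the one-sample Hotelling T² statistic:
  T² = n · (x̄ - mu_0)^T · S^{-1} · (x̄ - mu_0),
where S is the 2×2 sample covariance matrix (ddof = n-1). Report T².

Step 1 — sample mean vector:
  mean(U) = (4 + 1 + 8 + 4) / 4 = 17/4 = 4.25
  mean(V) = (3 + 7 + 4 + 5) / 4 = 19/4 = 4.75
  x̄ = (4.25, 4.75),  deviation x̄ - mu_0 = (4.25, 4.75) - (7, 2) = (-2.75, 2.75).

Step 2 — sample covariance matrix, S[i,j] = (1/(n-1)) · Σ_k (x_{k,i} - mean_i) · (x_{k,j} - mean_j), divisor n-1 = 3:
  S[U,U] = ((-0.25)·(-0.25) + (-3.25)·(-3.25) + (3.75)·(3.75) + (-0.25)·(-0.25)) / 3 = 24.75/3 = 8.25
  S[U,V] = ((-0.25)·(-1.75) + (-3.25)·(2.25) + (3.75)·(-0.75) + (-0.25)·(0.25)) / 3 = -9.75/3 = -3.25
  S[V,V] = ((-1.75)·(-1.75) + (2.25)·(2.25) + (-0.75)·(-0.75) + (0.25)·(0.25)) / 3 = 8.75/3 = 2.9167
  S = [[8.25, -3.25],
 [-3.25, 2.9167]].

Step 3 — invert S. det(S) = 8.25·2.9167 - (-3.25)² = 13.5.
  S^{-1} = (1/det) · [[d, -b], [-b, a]] = [[0.216, 0.2407],
 [0.2407, 0.6111]].

Step 4 — quadratic form (x̄ - mu_0)^T · S^{-1} · (x̄ - mu_0):
  S^{-1} · (x̄ - mu_0) = (0.0679, 1.0185),
  (x̄ - mu_0)^T · [...] = (-2.75)·(0.0679) + (2.75)·(1.0185) = 2.6142.

Step 5 — scale by n: T² = 4 · 2.6142 = 10.4568.

T² ≈ 10.4568


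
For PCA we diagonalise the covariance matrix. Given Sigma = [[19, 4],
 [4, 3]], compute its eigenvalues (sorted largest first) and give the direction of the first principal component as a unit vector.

Step 1 — characteristic polynomial of 2×2 Sigma:
  det(Sigma - λI) = λ² - trace · λ + det = 0.
  trace = 19 + 3 = 22, det = 19·3 - (4)² = 41.
Step 2 — discriminant:
  Δ = trace² - 4·det = 484 - 164 = 320.
Step 3 — eigenvalues:
  λ = (trace ± √Δ)/2 = (22 ± 17.8885)/2,
  λ_1 = 19.9443,  λ_2 = 2.0557.

Step 4 — unit eigenvector for λ_1: solve (Sigma - λ_1 I)v = 0. First row:
  (19 - 19.9443)·v_x + (4)·v_y = 0, i.e. (-0.9443)·v_x + (4)·v_y = 0,
  so v ∝ (b, λ_1 - a) = (4, 0.9443) = u.
  ||u|| = √((4)² + (0.9443)²) = √(16.8916) ≈ 4.1099,
  v_1 = u/||u|| ≈ (0.9732, 0.2298) (||v_1|| = 1).

λ_1 = 19.9443,  λ_2 = 2.0557;  v_1 ≈ (0.9732, 0.2298)


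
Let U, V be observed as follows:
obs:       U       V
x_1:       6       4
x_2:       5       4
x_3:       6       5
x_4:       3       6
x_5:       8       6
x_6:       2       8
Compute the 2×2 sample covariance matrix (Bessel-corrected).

Step 1 — column means:
  mean(U) = (6 + 5 + 6 + 3 + 8 + 2) / 6 = 30/6 = 5
  mean(V) = (4 + 4 + 5 + 6 + 6 + 8) / 6 = 33/6 = 5.5

Step 2 — sample covariance S[i,j] = (1/(n-1)) · Σ_k (x_{k,i} - mean_i) · (x_{k,j} - mean_j), with n-1 = 5.
  S[U,U] = ((1)·(1) + (0)·(0) + (1)·(1) + (-2)·(-2) + (3)·(3) + (-3)·(-3)) / 5 = 24/5 = 4.8
  S[U,V] = ((1)·(-1.5) + (0)·(-1.5) + (1)·(-0.5) + (-2)·(0.5) + (3)·(0.5) + (-3)·(2.5)) / 5 = -9/5 = -1.8
  S[V,V] = ((-1.5)·(-1.5) + (-1.5)·(-1.5) + (-0.5)·(-0.5) + (0.5)·(0.5) + (0.5)·(0.5) + (2.5)·(2.5)) / 5 = 11.5/5 = 2.3

S is symmetric (S[j,i] = S[i,j]). Assembling:

S = [[4.8, -1.8],
 [-1.8, 2.3]]


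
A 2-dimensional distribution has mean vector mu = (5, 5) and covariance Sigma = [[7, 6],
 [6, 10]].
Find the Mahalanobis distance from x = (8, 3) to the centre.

Step 1 — centre the observation: (x - mu) = (3, -2).

Step 2 — invert Sigma. det(Sigma) = 7·10 - (6)² = 34.
  Sigma^{-1} = (1/det) · [[d, -b], [-b, a]] = [[0.2941, -0.1765],
 [-0.1765, 0.2059]].

Step 3 — form the quadratic (x - mu)^T · Sigma^{-1} · (x - mu):
  Sigma^{-1} · (x - mu) = (1.2353, -0.9412).
  (x - mu)^T · [Sigma^{-1} · (x - mu)] = (3)·(1.2353) + (-2)·(-0.9412) = 5.5882.

Step 4 — take square root: d = √(5.5882) ≈ 2.3639.

d(x, mu) = √(5.5882) ≈ 2.3639


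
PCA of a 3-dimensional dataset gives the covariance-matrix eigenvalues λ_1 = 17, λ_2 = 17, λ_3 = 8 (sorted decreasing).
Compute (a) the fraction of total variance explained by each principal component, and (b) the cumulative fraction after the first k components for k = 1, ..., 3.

Step 1 — total variance = trace(Sigma) = Σ λ_i = 17 + 17 + 8 = 42.

Step 2 — fraction explained by component i = λ_i / Σ λ:
  PC1: 17/42 = 0.4048
  PC2: 17/42 = 0.4048
  PC3: 8/42 = 0.1905

Step 3 — cumulative fraction after k components = (λ_1 + ... + λ_k) / Σ λ:
  k = 1: 17/42 = 0.4048
  k = 2: (17 + 17)/42 = 34/42 = 0.8095
  k = 3: (17 + 17 + 8)/42 = 42/42 = 1

Summary (fraction, with percent):

explained: PC1 0.4048 (40.48%), PC2 0.4048 (40.48%), PC3 0.1905 (19.05%);  cumulative: 0.4048, 0.8095, 1


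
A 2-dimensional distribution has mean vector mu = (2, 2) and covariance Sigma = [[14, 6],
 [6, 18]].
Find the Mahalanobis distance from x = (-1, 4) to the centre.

Step 1 — centre the observation: (x - mu) = (-3, 2).

Step 2 — invert Sigma. det(Sigma) = 14·18 - (6)² = 216.
  Sigma^{-1} = (1/det) · [[d, -b], [-b, a]] = [[0.0833, -0.0278],
 [-0.0278, 0.0648]].

Step 3 — form the quadratic (x - mu)^T · Sigma^{-1} · (x - mu):
  Sigma^{-1} · (x - mu) = (-0.3056, 0.213).
  (x - mu)^T · [Sigma^{-1} · (x - mu)] = (-3)·(-0.3056) + (2)·(0.213) = 1.3426.

Step 4 — take square root: d = √(1.3426) ≈ 1.1587.

d(x, mu) = √(1.3426) ≈ 1.1587


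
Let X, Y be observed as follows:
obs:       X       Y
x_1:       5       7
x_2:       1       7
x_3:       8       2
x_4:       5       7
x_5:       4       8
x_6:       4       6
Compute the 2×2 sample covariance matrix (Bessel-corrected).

Step 1 — column means:
  mean(X) = (5 + 1 + 8 + 5 + 4 + 4) / 6 = 27/6 = 4.5
  mean(Y) = (7 + 7 + 2 + 7 + 8 + 6) / 6 = 37/6 = 6.1667

Step 2 — sample covariance S[i,j] = (1/(n-1)) · Σ_k (x_{k,i} - mean_i) · (x_{k,j} - mean_j), with n-1 = 5.
  S[X,X] = ((0.5)·(0.5) + (-3.5)·(-3.5) + (3.5)·(3.5) + (0.5)·(0.5) + (-0.5)·(-0.5) + (-0.5)·(-0.5)) / 5 = 25.5/5 = 5.1
  S[X,Y] = ((0.5)·(0.8333) + (-3.5)·(0.8333) + (3.5)·(-4.1667) + (0.5)·(0.8333) + (-0.5)·(1.8333) + (-0.5)·(-0.1667)) / 5 = -17.5/5 = -3.5
  S[Y,Y] = ((0.8333)·(0.8333) + (0.8333)·(0.8333) + (-4.1667)·(-4.1667) + (0.8333)·(0.8333) + (1.8333)·(1.8333) + (-0.1667)·(-0.1667)) / 5 = 22.8333/5 = 4.5667

S is symmetric (S[j,i] = S[i,j]). Assembling:

S = [[5.1, -3.5],
 [-3.5, 4.5667]]


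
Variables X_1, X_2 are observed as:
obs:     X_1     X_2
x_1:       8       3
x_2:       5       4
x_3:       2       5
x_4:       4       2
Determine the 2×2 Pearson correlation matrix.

Step 1 — column means:
  mean(X_1) = (8 + 5 + 2 + 4) / 4 = 19/4 = 4.75
  mean(X_2) = (3 + 4 + 5 + 2) / 4 = 14/4 = 3.5

Step 2 — sample variances and covariances s[i,j] = (1/(n-1)) · Σ_k (x_{k,i} - mean_i) · (x_{k,j} - mean_j), with n-1 = 3:
  s[X_1,X_1] = ((3.25)·(3.25) + (0.25)·(0.25) + (-2.75)·(-2.75) + (-0.75)·(-0.75)) / 3 = 18.75/3 = 6.25
  s[X_1,X_2] = ((3.25)·(-0.5) + (0.25)·(0.5) + (-2.75)·(1.5) + (-0.75)·(-1.5)) / 3 = -4.5/3 = -1.5
  s[X_2,X_2] = ((-0.5)·(-0.5) + (0.5)·(0.5) + (1.5)·(1.5) + (-1.5)·(-1.5)) / 3 = 5/3 = 1.6667
  Sample standard deviations s_i = √(s[i,i]):
  s(X_1) = √(6.25) = 2.5
  s(X_2) = √(1.6667) = 1.291

Step 3 — r_{ij} = s_{ij} / (s_i · s_j):
  r[X_1,X_1] = 1 (diagonal).
  r[X_1,X_2] = -1.5 / (2.5 · 1.291) = -1.5 / 3.2275 = -0.4648
  r[X_2,X_2] = 1 (diagonal).

R is symmetric with unit diagonal. Assembling:

R = [[1, -0.4648],
 [-0.4648, 1]]


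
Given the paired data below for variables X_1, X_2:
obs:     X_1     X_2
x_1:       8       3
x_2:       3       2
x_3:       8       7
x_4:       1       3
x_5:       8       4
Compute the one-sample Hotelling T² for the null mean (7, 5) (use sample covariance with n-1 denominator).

Step 1 — sample mean vector:
  mean(X_1) = (8 + 3 + 8 + 1 + 8) / 5 = 28/5 = 5.6
  mean(X_2) = (3 + 2 + 7 + 3 + 4) / 5 = 19/5 = 3.8
  x̄ = (5.6, 3.8),  deviation x̄ - mu_0 = (5.6, 3.8) - (7, 5) = (-1.4, -1.2).

Step 2 — sample covariance matrix, S[i,j] = (1/(n-1)) · Σ_k (x_{k,i} - mean_i) · (x_{k,j} - mean_j), divisor n-1 = 4:
  S[X_1,X_1] = ((2.4)·(2.4) + (-2.6)·(-2.6) + (2.4)·(2.4) + (-4.6)·(-4.6) + (2.4)·(2.4)) / 4 = 45.2/4 = 11.3
  S[X_1,X_2] = ((2.4)·(-0.8) + (-2.6)·(-1.8) + (2.4)·(3.2) + (-4.6)·(-0.8) + (2.4)·(0.2)) / 4 = 14.6/4 = 3.65
  S[X_2,X_2] = ((-0.8)·(-0.8) + (-1.8)·(-1.8) + (3.2)·(3.2) + (-0.8)·(-0.8) + (0.2)·(0.2)) / 4 = 14.8/4 = 3.7
  S = [[11.3, 3.65],
 [3.65, 3.7]].

Step 3 — invert S. det(S) = 11.3·3.7 - (3.65)² = 28.4875.
  S^{-1} = (1/det) · [[d, -b], [-b, a]] = [[0.1299, -0.1281],
 [-0.1281, 0.3967]].

Step 4 — quadratic form (x̄ - mu_0)^T · S^{-1} · (x̄ - mu_0):
  S^{-1} · (x̄ - mu_0) = (-0.0281, -0.2966),
  (x̄ - mu_0)^T · [...] = (-1.4)·(-0.0281) + (-1.2)·(-0.2966) = 0.3953.

Step 5 — scale by n: T² = 5 · 0.3953 = 1.9763.

T² ≈ 1.9763


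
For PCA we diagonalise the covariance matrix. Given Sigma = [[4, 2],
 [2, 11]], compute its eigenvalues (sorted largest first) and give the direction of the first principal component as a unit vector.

Step 1 — characteristic polynomial of 2×2 Sigma:
  det(Sigma - λI) = λ² - trace · λ + det = 0.
  trace = 4 + 11 = 15, det = 4·11 - (2)² = 40.
Step 2 — discriminant:
  Δ = trace² - 4·det = 225 - 160 = 65.
Step 3 — eigenvalues:
  λ = (trace ± √Δ)/2 = (15 ± 8.0623)/2,
  λ_1 = 11.5311,  λ_2 = 3.4689.

Step 4 — unit eigenvector for λ_1: solve (Sigma - λ_1 I)v = 0. First row:
  (4 - 11.5311)·v_x + (2)·v_y = 0, i.e. (-7.5311)·v_x + (2)·v_y = 0,
  so v ∝ (b, λ_1 - a) = (2, 7.5311) = u.
  ||u|| = √((2)² + (7.5311)²) = √(60.7179) ≈ 7.7922,
  v_1 = u/||u|| ≈ (0.2567, 0.9665) (||v_1|| = 1).

λ_1 = 11.5311,  λ_2 = 3.4689;  v_1 ≈ (0.2567, 0.9665)


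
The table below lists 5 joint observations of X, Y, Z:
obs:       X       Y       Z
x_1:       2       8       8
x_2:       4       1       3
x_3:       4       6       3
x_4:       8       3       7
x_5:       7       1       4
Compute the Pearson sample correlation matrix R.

Step 1 — column means:
  mean(X) = (2 + 4 + 4 + 8 + 7) / 5 = 25/5 = 5
  mean(Y) = (8 + 1 + 6 + 3 + 1) / 5 = 19/5 = 3.8
  mean(Z) = (8 + 3 + 3 + 7 + 4) / 5 = 25/5 = 5

Step 2 — sample variances and covariances s[i,j] = (1/(n-1)) · Σ_k (x_{k,i} - mean_i) · (x_{k,j} - mean_j), with n-1 = 4:
  s[X,X] = ((-3)·(-3) + (-1)·(-1) + (-1)·(-1) + (3)·(3) + (2)·(2)) / 4 = 24/4 = 6
  s[X,Y] = ((-3)·(4.2) + (-1)·(-2.8) + (-1)·(2.2) + (3)·(-0.8) + (2)·(-2.8)) / 4 = -20/4 = -5
  s[X,Z] = ((-3)·(3) + (-1)·(-2) + (-1)·(-2) + (3)·(2) + (2)·(-1)) / 4 = -1/4 = -0.25
  s[Y,Y] = ((4.2)·(4.2) + (-2.8)·(-2.8) + (2.2)·(2.2) + (-0.8)·(-0.8) + (-2.8)·(-2.8)) / 4 = 38.8/4 = 9.7
  s[Y,Z] = ((4.2)·(3) + (-2.8)·(-2) + (2.2)·(-2) + (-0.8)·(2) + (-2.8)·(-1)) / 4 = 15/4 = 3.75
  s[Z,Z] = ((3)·(3) + (-2)·(-2) + (-2)·(-2) + (2)·(2) + (-1)·(-1)) / 4 = 22/4 = 5.5
  Sample standard deviations s_i = √(s[i,i]):
  s(X) = √(6) = 2.4495
  s(Y) = √(9.7) = 3.1145
  s(Z) = √(5.5) = 2.3452

Step 3 — r_{ij} = s_{ij} / (s_i · s_j):
  r[X,X] = 1 (diagonal).
  r[X,Y] = -5 / (2.4495 · 3.1145) = -5 / 7.6289 = -0.6554
  r[X,Z] = -0.25 / (2.4495 · 2.3452) = -0.25 / 5.7446 = -0.0435
  r[Y,Y] = 1 (diagonal).
  r[Y,Z] = 3.75 / (3.1145 · 2.3452) = 3.75 / 7.3041 = 0.5134
  r[Z,Z] = 1 (diagonal).

R is symmetric with unit diagonal. Assembling:

R = [[1, -0.6554, -0.0435],
 [-0.6554, 1, 0.5134],
 [-0.0435, 0.5134, 1]]


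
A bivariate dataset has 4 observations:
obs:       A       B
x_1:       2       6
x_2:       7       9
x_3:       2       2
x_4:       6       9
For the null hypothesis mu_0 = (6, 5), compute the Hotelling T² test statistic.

Step 1 — sample mean vector:
  mean(A) = (2 + 7 + 2 + 6) / 4 = 17/4 = 4.25
  mean(B) = (6 + 9 + 2 + 9) / 4 = 26/4 = 6.5
  x̄ = (4.25, 6.5),  deviation x̄ - mu_0 = (4.25, 6.5) - (6, 5) = (-1.75, 1.5).

Step 2 — sample covariance matrix, S[i,j] = (1/(n-1)) · Σ_k (x_{k,i} - mean_i) · (x_{k,j} - mean_j), divisor n-1 = 3:
  S[A,A] = ((-2.25)·(-2.25) + (2.75)·(2.75) + (-2.25)·(-2.25) + (1.75)·(1.75)) / 3 = 20.75/3 = 6.9167
  S[A,B] = ((-2.25)·(-0.5) + (2.75)·(2.5) + (-2.25)·(-4.5) + (1.75)·(2.5)) / 3 = 22.5/3 = 7.5
  S[B,B] = ((-0.5)·(-0.5) + (2.5)·(2.5) + (-4.5)·(-4.5) + (2.5)·(2.5)) / 3 = 33/3 = 11
  S = [[6.9167, 7.5],
 [7.5, 11]].

Step 3 — invert S. det(S) = 6.9167·11 - (7.5)² = 19.8333.
  S^{-1} = (1/det) · [[d, -b], [-b, a]] = [[0.5546, -0.3782],
 [-0.3782, 0.3487]].

Step 4 — quadratic form (x̄ - mu_0)^T · S^{-1} · (x̄ - mu_0):
  S^{-1} · (x̄ - mu_0) = (-1.5378, 1.1849),
  (x̄ - mu_0)^T · [...] = (-1.75)·(-1.5378) + (1.5)·(1.1849) = 4.4685.

Step 5 — scale by n: T² = 4 · 4.4685 = 17.8739.

T² ≈ 17.8739


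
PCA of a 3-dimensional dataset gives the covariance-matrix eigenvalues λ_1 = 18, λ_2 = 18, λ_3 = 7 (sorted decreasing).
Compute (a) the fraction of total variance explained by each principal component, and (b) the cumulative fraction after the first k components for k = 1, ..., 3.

Step 1 — total variance = trace(Sigma) = Σ λ_i = 18 + 18 + 7 = 43.

Step 2 — fraction explained by component i = λ_i / Σ λ:
  PC1: 18/43 = 0.4186
  PC2: 18/43 = 0.4186
  PC3: 7/43 = 0.1628

Step 3 — cumulative fraction after k components = (λ_1 + ... + λ_k) / Σ λ:
  k = 1: 18/43 = 0.4186
  k = 2: (18 + 18)/43 = 36/43 = 0.8372
  k = 3: (18 + 18 + 7)/43 = 43/43 = 1

Summary (fraction, with percent):

explained: PC1 0.4186 (41.86%), PC2 0.4186 (41.86%), PC3 0.1628 (16.28%);  cumulative: 0.4186, 0.8372, 1


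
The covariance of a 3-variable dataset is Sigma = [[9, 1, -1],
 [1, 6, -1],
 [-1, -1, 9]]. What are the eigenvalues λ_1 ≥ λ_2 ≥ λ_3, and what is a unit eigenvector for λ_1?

Step 1 — characteristic polynomial p(λ) = det(λI - Sigma) = λ³ - tr·λ² + c_1·λ - det, where tr = trace, c_1 = sum of the principal 2×2 minors, det = det(Sigma):
  tr = 9 + 6 + 9 = 24,
  c_1 = (9·6 - (1)²) + (9·9 - (-1)²) + (6·9 - (-1)²) = 53 + 80 + 53 = 186,
  det = 9·(6·9 - (-1)²) - (1)·((1)·9 - (-1)·(-1)) + (-1)·((1)·(-1) - 6·(-1)) = 9·(53) - (1)·(8) + (-1)·(5) = 464.
  So p(λ) = λ³ - 24λ² + 186λ - 464.
Step 2 — look for an integer root (rational root theorem: any rational root is an integer divisor of 464). Testing λ = 8:
  p(8) = 512 - 1536 + 1488 - 464 = 0  ✓
  Dividing out (λ - 8): p(λ) = (λ - 8)(λ² - 16λ + 58).
Step 3 — remaining eigenvalues from the quadratic λ² - 16λ + 58 = 0:
  Δ = 16² - 4·58 = 256 - 232 = 24,  λ = (16 ± √24)/2 = (16 ± 4.899)/2 ≈ 10.4495 or 5.5505.
  Sorted: λ_1 = 10.4495,  λ_2 = 8,  λ_3 = 5.5505  (check: sum = 24 = tr ✓).

Step 4 — unit eigenvector for λ_1 ≈ 10.4495: v spans the null space of (Sigma - λ_1 I), whose rows are
  r_1 = (-1.4495, 1, -1),  r_2 = (1, -4.4495, -1),  r_3 = (-1, -1, -1.4495).
  v is orthogonal to every row, so take v ∝ r_1 × r_2 = ((1)·(-1) - (-1)·(-4.4495), (-1)·(1) - (-1.4495)·(-1), (-1.4495)·(-4.4495) - (1)·(1)) ≈ (-5.4495, -2.4495, 5.4495).
  Rescale (multiply by -1 so the first nonzero entry is positive): u = (5.4495, 2.4495, -5.4495).
  ||u|| = √((5.4495)² + (2.4495)² + (-5.4495)²) = √(65.3939) ≈ 8.0866,  v_1 = u/||u|| ≈ (0.6739, 0.3029, -0.6739) (||v_1|| = 1).

λ_1 = 10.4495,  λ_2 = 8,  λ_3 = 5.5505;  v_1 ≈ (0.6739, 0.3029, -0.6739)


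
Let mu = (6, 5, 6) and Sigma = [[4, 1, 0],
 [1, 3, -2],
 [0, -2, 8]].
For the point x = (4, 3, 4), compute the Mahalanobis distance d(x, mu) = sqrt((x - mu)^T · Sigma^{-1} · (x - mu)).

Step 1 — centre the observation: (x - mu) = (-2, -2, -2).

Step 2 — invert Sigma (cofactor / det for 3×3, or solve directly):
  Sigma^{-1} = [[0.2778, -0.1111, -0.0278],
 [-0.1111, 0.4444, 0.1111],
 [-0.0278, 0.1111, 0.1528]].

Step 3 — form the quadratic (x - mu)^T · Sigma^{-1} · (x - mu):
  Sigma^{-1} · (x - mu) = (-0.2778, -0.8889, -0.4722).
  (x - mu)^T · [Sigma^{-1} · (x - mu)] = (-2)·(-0.2778) + (-2)·(-0.8889) + (-2)·(-0.4722) = 3.2778.

Step 4 — take square root: d = √(3.2778) ≈ 1.8105.

d(x, mu) = √(3.2778) ≈ 1.8105


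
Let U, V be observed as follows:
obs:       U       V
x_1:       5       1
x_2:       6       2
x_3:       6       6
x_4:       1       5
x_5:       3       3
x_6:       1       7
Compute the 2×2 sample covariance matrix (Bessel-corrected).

Step 1 — column means:
  mean(U) = (5 + 6 + 6 + 1 + 3 + 1) / 6 = 22/6 = 3.6667
  mean(V) = (1 + 2 + 6 + 5 + 3 + 7) / 6 = 24/6 = 4

Step 2 — sample covariance S[i,j] = (1/(n-1)) · Σ_k (x_{k,i} - mean_i) · (x_{k,j} - mean_j), with n-1 = 5.
  S[U,U] = ((1.3333)·(1.3333) + (2.3333)·(2.3333) + (2.3333)·(2.3333) + (-2.6667)·(-2.6667) + (-0.6667)·(-0.6667) + (-2.6667)·(-2.6667)) / 5 = 27.3333/5 = 5.4667
  S[U,V] = ((1.3333)·(-3) + (2.3333)·(-2) + (2.3333)·(2) + (-2.6667)·(1) + (-0.6667)·(-1) + (-2.6667)·(3)) / 5 = -14/5 = -2.8
  S[V,V] = ((-3)·(-3) + (-2)·(-2) + (2)·(2) + (1)·(1) + (-1)·(-1) + (3)·(3)) / 5 = 28/5 = 5.6

S is symmetric (S[j,i] = S[i,j]). Assembling:

S = [[5.4667, -2.8],
 [-2.8, 5.6]]


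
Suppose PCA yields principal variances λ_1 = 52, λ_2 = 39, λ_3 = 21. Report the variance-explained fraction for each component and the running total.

Step 1 — total variance = trace(Sigma) = Σ λ_i = 52 + 39 + 21 = 112.

Step 2 — fraction explained by component i = λ_i / Σ λ:
  PC1: 52/112 = 0.4643
  PC2: 39/112 = 0.3482
  PC3: 21/112 = 0.1875

Step 3 — cumulative fraction after k components = (λ_1 + ... + λ_k) / Σ λ:
  k = 1: 52/112 = 0.4643
  k = 2: (52 + 39)/112 = 91/112 = 0.8125
  k = 3: (52 + 39 + 21)/112 = 112/112 = 1

Summary (fraction, with percent):

explained: PC1 0.4643 (46.43%), PC2 0.3482 (34.82%), PC3 0.1875 (18.75%);  cumulative: 0.4643, 0.8125, 1
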